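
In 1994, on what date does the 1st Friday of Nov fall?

Nov 1994 begins on a Tuesday, so the first Friday is Nov 4 (3 days later).

Nov 4, 1994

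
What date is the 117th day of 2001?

Jan has 31 days (117 − 31 = 86 remain).
Feb has 28 days (86 − 28 = 58 remain).
Mar has 31 days (58 − 31 = 27 remain).
27 into Apr → Apr 27.

Apr 27, 2001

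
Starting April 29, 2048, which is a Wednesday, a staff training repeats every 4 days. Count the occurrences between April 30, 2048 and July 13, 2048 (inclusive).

Occurrences land 4·i days after April 29, 2048 for i = 0, 1, 2, …
April 30, 2048 is 1 day after the start; 1 ÷ 4 = 0 remainder 1; since the remainder is 1, round up to i = 1. First occurrence in the window: #2 on May 3, 2048 (1×4 = 4 days in).
July 13, 2048 is 75 days after the start; 75 ÷ 4 = 18 remainder 3. Last occurrence in the window: #19 on July 10, 2048.
Occurrences #2 through #19: 18 in total.

18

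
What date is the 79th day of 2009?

Mar 20, 2009

Jan has 31 days (79 − 31 = 48 remain).
Feb has 28 days (48 − 28 = 20 remain).
20 into Mar → Mar 20.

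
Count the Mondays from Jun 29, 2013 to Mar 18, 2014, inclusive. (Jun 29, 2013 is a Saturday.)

38

Jun 29, 2013 is a Saturday; the first Monday on or after it is Jul 1, 2013 (2 days later).
From Jul 1, 2013 to Mar 18, 2014: 30 + 31 + 30 + 31 + 30 + 31 + 31 + 28 + 18 = 260 days (rest of Jul, Aug, Sep, Oct, Nov, Dec, Jan, Feb, Mar).
260 ÷ 7 = 37 full weeks with remainder 1, so 37 more Mondays after the first → 38.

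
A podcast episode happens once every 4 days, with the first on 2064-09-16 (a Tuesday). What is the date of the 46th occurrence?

2065-03-15

The 46th occurrence is 45 intervals after the first: 45 × 4 = 180 days after 2064-09-16.
September has 30 days — 14 days to the end of September leaves 166.
October has 31 days (135 left).
November has 30 days (105 left).
December has 31 days (74 left).
January has 31 days (43 left).
February has 28 days (15 left).
15 days into March → 2065-03-15.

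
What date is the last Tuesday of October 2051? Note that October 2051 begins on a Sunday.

October 31, 2051

October 2051 begins on a Sunday, so the first Tuesday is October 3 (2 days later).
October 2051 has 31 days. Adding weeks: 3, 10, 17, 24, 31 — the last one ≤ 31 is the 31st.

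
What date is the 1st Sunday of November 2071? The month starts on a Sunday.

November 2071 begins on a Sunday, so the first Sunday is November 1.

1 November 2071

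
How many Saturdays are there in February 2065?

4

2065-02-01 is a Sunday; the first Saturday on or after it is 2065-02-07 (6 days later).
From 2065-02-07 to 2065-02-28 is 28 − 7 = 21 days.
21 ÷ 7 = 3 full weeks with remainder 0, so 3 more Saturdays after the first → 4.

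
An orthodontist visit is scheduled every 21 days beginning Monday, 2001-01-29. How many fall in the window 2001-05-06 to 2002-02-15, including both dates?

14

Occurrences land 21·i days after 2001-01-29 for i = 0, 1, 2, …
2001-05-06 is 97 days after the start; 97 ÷ 21 = 4 remainder 13; since the remainder is 13, round up to i = 5. First occurrence in the window: #6 on 2001-05-14 (5×21 = 105 days in).
2002-02-15 is 382 days after the start; 382 ÷ 21 = 18 remainder 4. Last occurrence in the window: #19 on 2002-02-11.
Occurrences #6 through #19: 14 in total.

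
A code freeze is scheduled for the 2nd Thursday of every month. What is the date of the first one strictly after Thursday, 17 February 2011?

February 2011 starts on a Tuesday; its first Thursday is the 3rd, so the 2nd Thursday is the 10th — 10 February 2011.
That is not after 17 February 2011, so look at March 2011.
March 2011 starts on a Tuesday; its first Thursday is the 3rd, so the 2nd Thursday is the 10th — 10 March 2011.

10 March 2011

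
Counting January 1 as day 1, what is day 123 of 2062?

May 3, 2062

January has 31 days (123 − 31 = 92 remain).
February has 28 days (92 − 28 = 64 remain).
March has 31 days (64 − 31 = 33 remain).
April has 30 days (33 − 30 = 3 remain).
3 into May → May 3.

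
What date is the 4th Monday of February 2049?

February 2049 begins on a Monday, so the first Monday is February 1.
The 4th Monday is 3 weeks later: 1 + 21 = 22.

2049-02-22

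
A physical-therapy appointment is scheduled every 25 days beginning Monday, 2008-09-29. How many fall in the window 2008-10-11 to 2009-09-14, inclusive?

Occurrences land 25·i days after 2008-09-29 for i = 0, 1, 2, …
2008-10-11 is 12 days after the start; 12 ÷ 25 = 0 remainder 12; since the remainder is 12, round up to i = 1. First occurrence in the window: #2 on 2008-10-24 (1×25 = 25 days in).
2009-09-14 is 350 days after the start; 350 ÷ 25 = 14 remainder 0. Last occurrence in the window: #15 on 2009-09-14.
Occurrences #2 through #15: 14 in total.

14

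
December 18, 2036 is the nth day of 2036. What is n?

Days in months before December: 31 + 29 + 31 + 30 + 31 + 30 + 31 + 31 + 30 + 31 + 30 = 335.
Plus 18 days into December → day 353.

353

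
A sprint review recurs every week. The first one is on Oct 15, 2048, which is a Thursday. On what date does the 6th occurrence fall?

Nov 19, 2048

The 6th occurrence is 5 intervals after the first: 5 × 7 = 35 days after Oct 15, 2048.
Oct has 31 days — 16 days to the end of Oct leaves 19.
19 days into Nov → Nov 19, 2048.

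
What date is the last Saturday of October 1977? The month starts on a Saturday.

October 1977 begins on a Saturday, so the first Saturday is October 1.
October 1977 has 31 days. Adding weeks: 1, 8, 15, 22, 29 — the last one ≤ 31 is the 29th.

October 29, 1977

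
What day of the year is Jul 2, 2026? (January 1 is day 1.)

183

Days in months before Jul: 31 + 28 + 31 + 30 + 31 + 30 = 181.
Plus 2 days into Jul → day 183.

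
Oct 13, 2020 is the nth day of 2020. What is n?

287

Days in months before Oct: 31 + 29 + 31 + 30 + 31 + 30 + 31 + 31 + 30 = 274.
Plus 13 days into Oct → day 287.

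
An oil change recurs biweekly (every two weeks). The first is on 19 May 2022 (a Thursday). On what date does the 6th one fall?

28 July 2022

The 6th occurrence is 5 intervals after the first: 5 × 14 = 70 days after 19 May 2022.
May has 31 days — 12 days to the end of May leaves 58.
June has 30 days (28 left).
28 days into July → 28 July 2022.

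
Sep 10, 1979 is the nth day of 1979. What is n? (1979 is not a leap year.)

Days in months before Sep: 31 + 28 + 31 + 30 + 31 + 30 + 31 + 31 = 243.
Plus 10 days into Sep → day 253.

253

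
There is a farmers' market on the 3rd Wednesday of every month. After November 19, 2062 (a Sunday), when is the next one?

December 20, 2062

November 2062 starts on a Wednesday; its first Wednesday is the 1st, so the 3rd Wednesday is the 15th — November 15, 2062.
That is not after November 19, 2062, so look at December 2062.
December 2062 starts on a Friday; its first Wednesday is the 6th, so the 3rd Wednesday is the 20th — December 20, 2062.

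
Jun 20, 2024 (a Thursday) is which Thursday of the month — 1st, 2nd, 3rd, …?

Day 20 falls in week ⌈20/7⌉ of the month.
Days 1–7 hold the 1st Thursday, 8–14 the 2nd, 15–21 the 3rd, 22–28 the 4th, 29–31 the 5th.
20 is in the range for the 3rd.

3rd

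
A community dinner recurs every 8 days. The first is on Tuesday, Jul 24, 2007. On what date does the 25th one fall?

Feb 1, 2008

The 25th occurrence is 24 intervals after the first: 24 × 8 = 192 days after Jul 24, 2007.
Jul has 31 days — 7 days to the end of Jul leaves 185.
Aug has 31 days (154 left).
Sep has 30 days (124 left).
Oct has 31 days (93 left).
Nov has 30 days (63 left).
Dec has 31 days (32 left).
Jan has 31 days (1 left).
1 day into Feb → Feb 1, 2008.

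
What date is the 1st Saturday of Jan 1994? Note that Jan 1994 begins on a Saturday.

Jan 1994 begins on a Saturday, so the first Saturday is Jan 1.

Jan 1, 1994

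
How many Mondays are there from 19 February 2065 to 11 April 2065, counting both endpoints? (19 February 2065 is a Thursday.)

7

19 February 2065 is a Thursday; the first Monday on or after it is 23 February 2065 (4 days later).
From 23 February 2065 to 11 April 2065: 5 + 31 + 11 = 47 days (rest of February, March, April).
47 ÷ 7 = 6 full weeks with remainder 5, so 6 more Mondays after the first → 7.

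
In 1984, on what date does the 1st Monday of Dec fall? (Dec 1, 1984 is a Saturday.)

Dec 3, 1984

Dec 1984 begins on a Saturday, so the first Monday is Dec 3 (2 days later).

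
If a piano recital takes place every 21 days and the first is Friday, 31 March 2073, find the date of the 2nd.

21 April 2073

The 2nd occurrence is 1 interval after the first: 1 × 21 = 21 days after 31 March 2073.
March has 31 days — 0 days to the end of March leaves 21.
21 days into April → 21 April 2073.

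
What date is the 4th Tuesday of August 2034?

August 22, 2034

August 2034 begins on a Tuesday, so the first Tuesday is August 1.
The 4th Tuesday is 3 weeks later: 1 + 21 = 22.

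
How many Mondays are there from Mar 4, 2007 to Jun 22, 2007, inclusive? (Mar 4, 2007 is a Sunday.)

Mar 4, 2007 is a Sunday; the first Monday on or after it is Mar 5, 2007 (1 day later).
From Mar 5, 2007 to Jun 22, 2007: 26 + 30 + 31 + 22 = 109 days (rest of Mar, Apr, May, Jun).
109 ÷ 7 = 15 full weeks with remainder 4, so 15 more Mondays after the first → 16.

16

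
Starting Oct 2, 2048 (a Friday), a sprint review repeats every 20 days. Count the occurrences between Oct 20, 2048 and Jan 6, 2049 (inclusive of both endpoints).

Occurrences land 20·i days after Oct 2, 2048 for i = 0, 1, 2, …
Oct 20, 2048 is 18 days after the start; 18 ÷ 20 = 0 remainder 18; since the remainder is 18, round up to i = 1. First occurrence in the window: #2 on Oct 22, 2048 (1×20 = 20 days in).
Jan 6, 2049 is 96 days after the start; 96 ÷ 20 = 4 remainder 16. Last occurrence in the window: #5 on Dec 21, 2048.
Occurrences #2 through #5: 4 in total.

4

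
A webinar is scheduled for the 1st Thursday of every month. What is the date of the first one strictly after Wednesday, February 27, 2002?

February 2002 starts on a Friday, so its 1st Thursday is February 7, 2002 (6 days in).
That is not after February 27, 2002, so look at March 2002.
March 2002 starts on a Friday, so its 1st Thursday is March 7, 2002 (6 days in).

March 7, 2002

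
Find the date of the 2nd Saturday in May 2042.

The first Saturday of May 2042 is May 3.
The 2nd Saturday is 1 weeks later: 3 + 7 = 10.

2042-05-10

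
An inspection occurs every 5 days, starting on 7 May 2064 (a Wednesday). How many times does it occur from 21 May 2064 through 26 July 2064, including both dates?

Occurrences land 5·i days after 7 May 2064 for i = 0, 1, 2, …
21 May 2064 is 14 days after the start; 14 ÷ 5 = 2 remainder 4; since the remainder is 4, round up to i = 3. First occurrence in the window: #4 on 22 May 2064 (3×5 = 15 days in).
26 July 2064 is 80 days after the start; 80 ÷ 5 = 16 remainder 0. Last occurrence in the window: #17 on 26 July 2064.
Occurrences #4 through #17: 14 in total.

14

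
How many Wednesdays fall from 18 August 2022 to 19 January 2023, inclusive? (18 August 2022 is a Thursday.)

18 August 2022 is a Thursday; the first Wednesday on or after it is 24 August 2022 (6 days later).
From 24 August 2022 to 19 January 2023: 7 + 30 + 31 + 30 + 31 + 19 = 148 days (rest of August, September, October, November, December, January).
148 ÷ 7 = 21 full weeks with remainder 1, so 21 more Wednesdays after the first → 22.

22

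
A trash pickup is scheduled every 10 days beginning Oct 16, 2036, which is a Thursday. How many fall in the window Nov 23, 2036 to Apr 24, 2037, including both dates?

Occurrences land 10·i days after Oct 16, 2036 for i = 0, 1, 2, …
Nov 23, 2036 is 38 days after the start; 38 ÷ 10 = 3 remainder 8; since the remainder is 8, round up to i = 4. First occurrence in the window: #5 on Nov 25, 2036 (4×10 = 40 days in).
Apr 24, 2037 is 190 days after the start; 190 ÷ 10 = 19 remainder 0. Last occurrence in the window: #20 on Apr 24, 2037.
Occurrences #5 through #20: 16 in total.

16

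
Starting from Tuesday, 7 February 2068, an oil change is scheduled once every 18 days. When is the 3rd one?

The 3rd occurrence is 2 intervals after the first: 2 × 18 = 36 days after 7 February 2068.
February has 29 days — 22 days to the end of February leaves 14.
14 days into March → 14 March 2068.

14 March 2068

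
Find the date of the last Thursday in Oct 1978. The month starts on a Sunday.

Oct 26, 1978

Oct 1978 begins on a Sunday, so the first Thursday is Oct 5 (4 days later).
Oct 1978 has 31 days. Adding weeks: 5, 12, 19, 26 — the last one ≤ 31 is the 26th.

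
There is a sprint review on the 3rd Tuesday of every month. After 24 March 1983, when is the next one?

March 1983 starts on a Tuesday; its first Tuesday is the 1st, so the 3rd Tuesday is the 15th — 15 March 1983.
That is not after 24 March 1983, so look at April 1983.
April 1983 starts on a Friday; its first Tuesday is the 5th, so the 3rd Tuesday is the 19th — 19 April 1983.

19 April 1983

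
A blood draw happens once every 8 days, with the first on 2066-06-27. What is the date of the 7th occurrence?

The 7th occurrence is 6 intervals after the first: 6 × 8 = 48 days after 2066-06-27.
June has 30 days — 3 days to the end of June leaves 45.
July has 31 days (14 left).
14 days into August → 2066-08-14.

2066-08-14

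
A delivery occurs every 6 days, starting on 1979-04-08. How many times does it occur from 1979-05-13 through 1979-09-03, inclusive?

Occurrences land 6·i days after 1979-04-08 for i = 0, 1, 2, …
1979-05-13 is 35 days after the start; 35 ÷ 6 = 5 remainder 5; since the remainder is 5, round up to i = 6. First occurrence in the window: #7 on 1979-05-14 (6×6 = 36 days in).
1979-09-03 is 148 days after the start; 148 ÷ 6 = 24 remainder 4. Last occurrence in the window: #25 on 1979-08-30.
Occurrences #7 through #25: 19 in total.

19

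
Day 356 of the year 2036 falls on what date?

Dec 21, 2036

Jan has 31 days (356 − 31 = 325 remain).
Feb has 29 days (325 − 29 = 296 remain).
Mar has 31 days (296 − 31 = 265 remain).
Apr has 30 days (265 − 30 = 235 remain).
May has 31 days (235 − 31 = 204 remain).
Jun has 30 days (204 − 30 = 174 remain).
Jul has 31 days (174 − 31 = 143 remain).
Aug has 31 days (143 − 31 = 112 remain).
Sep has 30 days (112 − 30 = 82 remain).
Oct has 31 days (82 − 31 = 51 remain).
Nov has 30 days (51 − 30 = 21 remain).
21 into Dec → Dec 21.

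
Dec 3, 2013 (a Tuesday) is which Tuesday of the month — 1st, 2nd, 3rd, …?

Day 3 falls in week ⌈3/7⌉ of the month.
Days 1–7 hold the 1st Tuesday, 8–14 the 2nd, 15–21 the 3rd, 22–28 the 4th, 29–31 the 5th.
3 is in the range for the 1st.

1st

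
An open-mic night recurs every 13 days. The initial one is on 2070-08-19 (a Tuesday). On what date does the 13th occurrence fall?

The 13th occurrence is 12 intervals after the first: 12 × 13 = 156 days after 2070-08-19.
August has 31 days — 12 days to the end of August leaves 144.
September has 30 days (114 left).
October has 31 days (83 left).
November has 30 days (53 left).
December has 31 days (22 left).
22 days into January → 2071-01-22.

2071-01-22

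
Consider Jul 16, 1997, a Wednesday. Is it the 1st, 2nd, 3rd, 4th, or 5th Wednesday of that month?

Day 16 falls in week ⌈16/7⌉ of the month.
Days 1–7 hold the 1st Wednesday, 8–14 the 2nd, 15–21 the 3rd, 22–28 the 4th, 29–31 the 5th.
16 is in the range for the 3rd.

3rd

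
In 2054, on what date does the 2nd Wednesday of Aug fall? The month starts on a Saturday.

Aug 2054 begins on a Saturday, so the first Wednesday is Aug 5 (4 days later).
The 2nd Wednesday is 1 weeks later: 5 + 7 = 12.

Aug 12, 2054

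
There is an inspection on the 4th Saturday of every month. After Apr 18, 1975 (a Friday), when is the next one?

Apr 26, 1975

Apr 1975 starts on a Tuesday; its first Saturday is the 5th, so the 4th Saturday is the 26th — Apr 26, 1975.
Apr 26, 1975 is after Apr 18, 1975, so that is the next one.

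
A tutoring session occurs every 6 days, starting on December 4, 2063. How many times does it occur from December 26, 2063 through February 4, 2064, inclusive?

Occurrences land 6·i days after December 4, 2063 for i = 0, 1, 2, …
December 26, 2063 is 22 days after the start; 22 ÷ 6 = 3 remainder 4; since the remainder is 4, round up to i = 4. First occurrence in the window: #5 on December 28, 2063 (4×6 = 24 days in).
February 4, 2064 is 62 days after the start; 62 ÷ 6 = 10 remainder 2. Last occurrence in the window: #11 on February 2, 2064.
Occurrences #5 through #11: 7 in total.

7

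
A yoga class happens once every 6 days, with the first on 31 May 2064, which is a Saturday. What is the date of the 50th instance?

21 March 2065

The 50th occurrence is 49 intervals after the first: 49 × 6 = 294 days after 31 May 2064.
May has 31 days — 0 days to the end of May leaves 294.
June has 30 days (264 left).
July has 31 days (233 left).
August has 31 days (202 left).
September has 30 days (172 left).
October has 31 days (141 left).
November has 30 days (111 left).
December has 31 days (80 left).
January has 31 days (49 left).
February has 28 days (21 left).
21 days into March → 21 March 2065.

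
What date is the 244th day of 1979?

January has 31 days (244 − 31 = 213 remain).
February has 28 days (213 − 28 = 185 remain).
March has 31 days (185 − 31 = 154 remain).
April has 30 days (154 − 30 = 124 remain).
May has 31 days (124 − 31 = 93 remain).
June has 30 days (93 − 30 = 63 remain).
July has 31 days (63 − 31 = 32 remain).
August has 31 days (32 − 31 = 1 remain).
1 into September → September 1.

1 September 1979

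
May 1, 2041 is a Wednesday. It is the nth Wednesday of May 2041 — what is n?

Day 1 falls in week ⌈1/7⌉ of the month.
Days 1–7 hold the 1st Wednesday, 8–14 the 2nd, 15–21 the 3rd, 22–28 the 4th, 29–31 the 5th.
1 is in the range for the 1st.

1st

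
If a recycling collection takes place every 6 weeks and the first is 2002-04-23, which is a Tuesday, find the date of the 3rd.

The 3rd occurrence is 2 intervals after the first: 2 × 42 = 84 days after 2002-04-23.
April has 30 days — 7 days to the end of April leaves 77.
May has 31 days (46 left).
June has 30 days (16 left).
16 days into July → 2002-07-16.

2002-07-16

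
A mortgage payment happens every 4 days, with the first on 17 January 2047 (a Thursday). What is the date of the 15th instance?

14 March 2047

The 15th occurrence is 14 intervals after the first: 14 × 4 = 56 days after 17 January 2047.
January has 31 days — 14 days to the end of January leaves 42.
February has 28 days (14 left).
14 days into March → 14 March 2047.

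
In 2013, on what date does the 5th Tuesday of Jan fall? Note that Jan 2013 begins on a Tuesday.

Jan 29, 2013

Jan 2013 begins on a Tuesday, so the first Tuesday is Jan 1.
The 5th Tuesday is 4 weeks later: 1 + 28 = 29.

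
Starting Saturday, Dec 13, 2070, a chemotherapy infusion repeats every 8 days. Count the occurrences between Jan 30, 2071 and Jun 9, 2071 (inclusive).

Occurrences land 8·i days after Dec 13, 2070 for i = 0, 1, 2, …
Jan 30, 2071 is 48 days after the start; 48 ÷ 8 = 6 remainder 0. First occurrence in the window: #7 on Jan 30, 2071 (6×8 = 48 days in).
Jun 9, 2071 is 178 days after the start; 178 ÷ 8 = 22 remainder 2. Last occurrence in the window: #23 on Jun 7, 2071.
Occurrences #7 through #23: 17 in total.

17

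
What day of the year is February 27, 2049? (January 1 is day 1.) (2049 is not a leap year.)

58

Days in months before February: 31 = 31.
Plus 27 days into February → day 58.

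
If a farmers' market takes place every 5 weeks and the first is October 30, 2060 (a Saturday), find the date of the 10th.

September 10, 2061

The 10th occurrence is 9 intervals after the first: 9 × 35 = 315 days after October 30, 2060.
October has 31 days — 1 day to the end of October leaves 314.
November has 30 days (284 left).
December has 31 days (253 left).
January has 31 days (222 left).
February has 28 days (194 left).
March has 31 days (163 left).
April has 30 days (133 left).
May has 31 days (102 left).
June has 30 days (72 left).
July has 31 days (41 left).
August has 31 days (10 left).
10 days into September → September 10, 2061.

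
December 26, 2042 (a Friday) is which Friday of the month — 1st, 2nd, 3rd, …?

Day 26 falls in week ⌈26/7⌉ of the month.
Days 1–7 hold the 1st Friday, 8–14 the 2nd, 15–21 the 3rd, 22–28 the 4th, 29–31 the 5th.
26 is in the range for the 4th.

4th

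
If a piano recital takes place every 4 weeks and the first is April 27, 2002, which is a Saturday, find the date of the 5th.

The 5th occurrence is 4 intervals after the first: 4 × 28 = 112 days after April 27, 2002.
April has 30 days — 3 days to the end of April leaves 109.
May has 31 days (78 left).
June has 30 days (48 left).
July has 31 days (17 left).
17 days into August → August 17, 2002.

August 17, 2002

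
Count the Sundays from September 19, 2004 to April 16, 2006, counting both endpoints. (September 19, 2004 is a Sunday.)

September 19, 2004 is a Sunday; the first Sunday on or after it is September 19, 2004.
From September 19, 2004 to April 16, 2006: 103 + 365 + 106 = 574 days (rest of 2004, 2005, to April 16, 2006 in 2006).
574 ÷ 7 = 82 full weeks with remainder 0, so 82 more Sundays after the first → 83.

83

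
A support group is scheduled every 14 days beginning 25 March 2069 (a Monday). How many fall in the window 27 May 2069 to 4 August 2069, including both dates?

5

Occurrences land 14·i days after 25 March 2069 for i = 0, 1, 2, …
27 May 2069 is 63 days after the start; 63 ÷ 14 = 4 remainder 7; since the remainder is 7, round up to i = 5. First occurrence in the window: #6 on 3 June 2069 (5×14 = 70 days in).
4 August 2069 is 132 days after the start; 132 ÷ 14 = 9 remainder 6. Last occurrence in the window: #10 on 29 July 2069.
Occurrences #6 through #10: 5 in total.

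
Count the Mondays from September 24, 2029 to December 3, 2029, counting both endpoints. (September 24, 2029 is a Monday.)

11

September 24, 2029 is a Monday; the first Monday on or after it is September 24, 2029.
From September 24, 2029 to December 3, 2029: 6 + 31 + 30 + 3 = 70 days (rest of September, October, November, December).
70 ÷ 7 = 10 full weeks with remainder 0, so 10 more Mondays after the first → 11.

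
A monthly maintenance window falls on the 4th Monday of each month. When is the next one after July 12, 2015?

July 2015 starts on a Wednesday; its first Monday is the 6th, so the 4th Monday is the 27th — July 27, 2015.
July 27, 2015 is after July 12, 2015, so that is the next one.

July 27, 2015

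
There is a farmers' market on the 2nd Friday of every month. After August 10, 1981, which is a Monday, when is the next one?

August 1981 starts on a Saturday; its first Friday is the 7th, so the 2nd Friday is the 14th — August 14, 1981.
August 14, 1981 is after August 10, 1981, so that is the next one.

August 14, 1981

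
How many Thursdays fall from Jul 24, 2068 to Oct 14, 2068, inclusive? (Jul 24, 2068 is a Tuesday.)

Jul 24, 2068 is a Tuesday; the first Thursday on or after it is Jul 26, 2068 (2 days later).
From Jul 26, 2068 to Oct 14, 2068: 5 + 31 + 30 + 14 = 80 days (rest of Jul, Aug, Sep, Oct).
80 ÷ 7 = 11 full weeks with remainder 3, so 11 more Thursdays after the first → 12.

12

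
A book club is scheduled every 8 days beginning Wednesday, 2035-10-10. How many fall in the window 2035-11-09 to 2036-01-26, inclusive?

10

Occurrences land 8·i days after 2035-10-10 for i = 0, 1, 2, …
2035-11-09 is 30 days after the start; 30 ÷ 8 = 3 remainder 6; since the remainder is 6, round up to i = 4. First occurrence in the window: #5 on 2035-11-11 (4×8 = 32 days in).
2036-01-26 is 108 days after the start; 108 ÷ 8 = 13 remainder 4. Last occurrence in the window: #14 on 2036-01-22.
Occurrences #5 through #14: 10 in total.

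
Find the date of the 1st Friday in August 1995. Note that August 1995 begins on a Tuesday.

August 1995 begins on a Tuesday, so the first Friday is August 4 (3 days later).

4 August 1995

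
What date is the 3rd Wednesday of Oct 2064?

Oct 15, 2064

Oct 2064 begins on a Wednesday, so the first Wednesday is Oct 1.
The 3rd Wednesday is 2 weeks later: 1 + 14 = 15.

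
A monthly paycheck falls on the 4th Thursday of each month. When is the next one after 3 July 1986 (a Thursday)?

July 1986 starts on a Tuesday; its first Thursday is the 3rd, so the 4th Thursday is the 24th — 24 July 1986.
24 July 1986 is after 3 July 1986, so that is the next one.

24 July 1986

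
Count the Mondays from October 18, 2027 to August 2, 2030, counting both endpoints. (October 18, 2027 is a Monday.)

October 18, 2027 is a Monday; the first Monday on or after it is October 18, 2027.
From October 18, 2027 to August 2, 2030: 74 + 366 + 365 + 214 = 1019 days (rest of 2027, 2028, 2029, to August 2, 2030 in 2030).
1019 ÷ 7 = 145 full weeks with remainder 4, so 145 more Mondays after the first → 146.

146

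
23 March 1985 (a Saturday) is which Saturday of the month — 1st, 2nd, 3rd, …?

Day 23 falls in week ⌈23/7⌉ of the month.
Days 1–7 hold the 1st Saturday, 8–14 the 2nd, 15–21 the 3rd, 22–28 the 4th, 29–31 the 5th.
23 is in the range for the 4th.

4th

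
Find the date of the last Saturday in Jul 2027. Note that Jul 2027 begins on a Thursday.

Jul 31, 2027

Jul 2027 begins on a Thursday, so the first Saturday is Jul 3 (2 days later).
Jul 2027 has 31 days. Adding weeks: 3, 10, 17, 24, 31 — the last one ≤ 31 is the 31st.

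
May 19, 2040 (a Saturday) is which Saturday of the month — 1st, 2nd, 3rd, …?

3rd

Day 19 falls in week ⌈19/7⌉ of the month.
Days 1–7 hold the 1st Saturday, 8–14 the 2nd, 15–21 the 3rd, 22–28 the 4th, 29–31 the 5th.
19 is in the range for the 3rd.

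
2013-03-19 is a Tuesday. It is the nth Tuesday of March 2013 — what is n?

3rd

Day 19 falls in week ⌈19/7⌉ of the month.
Days 1–7 hold the 1st Tuesday, 8–14 the 2nd, 15–21 the 3rd, 22–28 the 4th, 29–31 the 5th.
19 is in the range for the 3rd.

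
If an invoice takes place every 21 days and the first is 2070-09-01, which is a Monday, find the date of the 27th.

2072-02-29

The 27th occurrence is 26 intervals after the first: 26 × 21 = 546 days after 2070-09-01.
September has 30 days — 29 days to the end of September leaves 517.
From end of September to end of 2070 is 92 days (425 left).
2071 has 365 days (60 left).
January has 31 days (29 left).
29 days into February → 2072-02-29.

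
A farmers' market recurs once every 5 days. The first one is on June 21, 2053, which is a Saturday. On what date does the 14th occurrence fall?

The 14th occurrence is 13 intervals after the first: 13 × 5 = 65 days after June 21, 2053.
June has 30 days — 9 days to the end of June leaves 56.
July has 31 days (25 left).
25 days into August → August 25, 2053.

August 25, 2053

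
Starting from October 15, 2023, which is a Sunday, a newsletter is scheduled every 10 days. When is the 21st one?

May 2, 2024

The 21st occurrence is 20 intervals after the first: 20 × 10 = 200 days after October 15, 2023.
October has 31 days — 16 days to the end of October leaves 184.
November has 30 days (154 left).
December has 31 days (123 left).
January has 31 days (92 left).
February has 29 days (63 left).
March has 31 days (32 left).
April has 30 days (2 left).
2 days into May → May 2, 2024.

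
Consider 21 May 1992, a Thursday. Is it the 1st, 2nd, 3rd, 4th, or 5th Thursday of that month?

3rd

Day 21 falls in week ⌈21/7⌉ of the month.
Days 1–7 hold the 1st Thursday, 8–14 the 2nd, 15–21 the 3rd, 22–28 the 4th, 29–31 the 5th.
21 is in the range for the 3rd.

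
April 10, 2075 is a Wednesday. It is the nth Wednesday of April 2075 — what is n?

2nd

Day 10 falls in week ⌈10/7⌉ of the month.
Days 1–7 hold the 1st Wednesday, 8–14 the 2nd, 15–21 the 3rd, 22–28 the 4th, 29–31 the 5th.
10 is in the range for the 2nd.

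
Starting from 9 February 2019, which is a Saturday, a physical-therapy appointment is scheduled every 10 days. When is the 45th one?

24 April 2020

The 45th occurrence is 44 intervals after the first: 44 × 10 = 440 days after 9 February 2019.
February has 28 days — 19 days to the end of February leaves 421.
From end of February to end of 2019 is 306 days (115 left).
January has 31 days (84 left).
February has 29 days (55 left).
March has 31 days (24 left).
24 days into April → 24 April 2020.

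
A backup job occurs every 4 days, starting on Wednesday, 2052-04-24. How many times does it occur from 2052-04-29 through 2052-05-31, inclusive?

Occurrences land 4·i days after 2052-04-24 for i = 0, 1, 2, …
2052-04-29 is 5 days after the start; 5 ÷ 4 = 1 remainder 1; since the remainder is 1, round up to i = 2. First occurrence in the window: #3 on 2052-05-02 (2×4 = 8 days in).
2052-05-31 is 37 days after the start; 37 ÷ 4 = 9 remainder 1. Last occurrence in the window: #10 on 2052-05-30.
Occurrences #3 through #10: 8 in total.

8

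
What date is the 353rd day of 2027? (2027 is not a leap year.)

Dec 19, 2027

Jan has 31 days (353 − 31 = 322 remain).
Feb has 28 days (322 − 28 = 294 remain).
Mar has 31 days (294 − 31 = 263 remain).
Apr has 30 days (263 − 30 = 233 remain).
May has 31 days (233 − 31 = 202 remain).
Jun has 30 days (202 − 30 = 172 remain).
Jul has 31 days (172 − 31 = 141 remain).
Aug has 31 days (141 − 31 = 110 remain).
Sep has 30 days (110 − 30 = 80 remain).
Oct has 31 days (80 − 31 = 49 remain).
Nov has 30 days (49 − 30 = 19 remain).
19 into Dec → Dec 19.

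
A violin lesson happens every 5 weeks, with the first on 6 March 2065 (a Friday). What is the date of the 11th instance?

The 11th occurrence is 10 intervals after the first: 10 × 35 = 350 days after 6 March 2065.
March has 31 days — 25 days to the end of March leaves 325.
April has 30 days (295 left).
May has 31 days (264 left).
June has 30 days (234 left).
July has 31 days (203 left).
August has 31 days (172 left).
September has 30 days (142 left).
October has 31 days (111 left).
November has 30 days (81 left).
December has 31 days (50 left).
January has 31 days (19 left).
19 days into February → 19 February 2066.

19 February 2066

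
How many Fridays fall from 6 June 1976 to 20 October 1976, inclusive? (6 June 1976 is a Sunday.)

6 June 1976 is a Sunday; the first Friday on or after it is 11 June 1976 (5 days later).
From 11 June 1976 to 20 October 1976: 19 + 31 + 31 + 30 + 20 = 131 days (rest of June, July, August, September, October).
131 ÷ 7 = 18 full weeks with remainder 5, so 18 more Fridays after the first → 19.

19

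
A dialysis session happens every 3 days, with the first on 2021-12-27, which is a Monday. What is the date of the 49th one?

The 49th occurrence is 48 intervals after the first: 48 × 3 = 144 days after 2021-12-27.
December has 31 days — 4 days to the end of December leaves 140.
January has 31 days (109 left).
February has 28 days (81 left).
March has 31 days (50 left).
April has 30 days (20 left).
20 days into May → 2022-05-20.

2022-05-20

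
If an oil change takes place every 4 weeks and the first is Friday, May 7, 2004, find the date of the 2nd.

The 2nd occurrence is 1 interval after the first: 1 × 28 = 28 days after May 7, 2004.
May has 31 days — 24 days to the end of May leaves 4.
4 days into Jun → Jun 4, 2004.

Jun 4, 2004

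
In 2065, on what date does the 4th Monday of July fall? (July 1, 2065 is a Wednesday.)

July 2065 begins on a Wednesday, so the first Monday is July 6 (5 days later).
The 4th Monday is 3 weeks later: 6 + 21 = 27.

July 27, 2065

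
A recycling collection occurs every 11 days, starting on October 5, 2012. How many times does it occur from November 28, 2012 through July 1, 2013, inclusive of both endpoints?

20

Occurrences land 11·i days after October 5, 2012 for i = 0, 1, 2, …
November 28, 2012 is 54 days after the start; 54 ÷ 11 = 4 remainder 10; since the remainder is 10, round up to i = 5. First occurrence in the window: #6 on November 29, 2012 (5×11 = 55 days in).
July 1, 2013 is 269 days after the start; 269 ÷ 11 = 24 remainder 5. Last occurrence in the window: #25 on June 26, 2013.
Occurrences #6 through #25: 20 in total.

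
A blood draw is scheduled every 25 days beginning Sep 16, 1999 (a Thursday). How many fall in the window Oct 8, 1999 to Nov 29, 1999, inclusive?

2

Occurrences land 25·i days after Sep 16, 1999 for i = 0, 1, 2, …
Oct 8, 1999 is 22 days after the start; 22 ÷ 25 = 0 remainder 22; since the remainder is 22, round up to i = 1. First occurrence in the window: #2 on Oct 11, 1999 (1×25 = 25 days in).
Nov 29, 1999 is 74 days after the start; 74 ÷ 25 = 2 remainder 24. Last occurrence in the window: #3 on Nov 5, 1999.
Occurrences #2 through #3: 2 in total.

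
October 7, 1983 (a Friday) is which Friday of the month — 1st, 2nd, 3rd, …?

1st

Day 7 falls in week ⌈7/7⌉ of the month.
Days 1–7 hold the 1st Friday, 8–14 the 2nd, 15–21 the 3rd, 22–28 the 4th, 29–31 the 5th.
7 is in the range for the 1st.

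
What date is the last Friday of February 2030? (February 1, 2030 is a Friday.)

February 22, 2030

February 2030 begins on a Friday, so the first Friday is February 1.
February 2030 has 28 days. Adding weeks: 1, 8, 15, 22 — the last one ≤ 28 is the 22nd.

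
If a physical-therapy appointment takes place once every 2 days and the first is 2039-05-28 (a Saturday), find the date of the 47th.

2039-08-28

The 47th occurrence is 46 intervals after the first: 46 × 2 = 92 days after 2039-05-28.
May has 31 days — 3 days to the end of May leaves 89.
June has 30 days (59 left).
July has 31 days (28 left).
28 days into August → 2039-08-28.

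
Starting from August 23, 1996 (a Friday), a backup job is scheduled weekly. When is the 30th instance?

March 14, 1997

The 30th occurrence is 29 intervals after the first: 29 × 7 = 203 days after August 23, 1996.
August has 31 days — 8 days to the end of August leaves 195.
September has 30 days (165 left).
October has 31 days (134 left).
November has 30 days (104 left).
December has 31 days (73 left).
January has 31 days (42 left).
February has 28 days (14 left).
14 days into March → March 14, 1997.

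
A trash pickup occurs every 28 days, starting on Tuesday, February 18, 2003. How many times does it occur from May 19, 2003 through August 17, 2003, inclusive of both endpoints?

Occurrences land 28·i days after February 18, 2003 for i = 0, 1, 2, …
May 19, 2003 is 90 days after the start; 90 ÷ 28 = 3 remainder 6; since the remainder is 6, round up to i = 4. First occurrence in the window: #5 on June 10, 2003 (4×28 = 112 days in).
August 17, 2003 is 180 days after the start; 180 ÷ 28 = 6 remainder 12. Last occurrence in the window: #7 on August 5, 2003.
Occurrences #5 through #7: 3 in total.

3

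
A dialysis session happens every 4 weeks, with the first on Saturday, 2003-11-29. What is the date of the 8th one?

2004-06-12

The 8th occurrence is 7 intervals after the first: 7 × 28 = 196 days after 2003-11-29.
November has 30 days — 1 day to the end of November leaves 195.
December has 31 days (164 left).
January has 31 days (133 left).
February has 29 days (104 left).
March has 31 days (73 left).
April has 30 days (43 left).
May has 31 days (12 left).
12 days into June → 2004-06-12.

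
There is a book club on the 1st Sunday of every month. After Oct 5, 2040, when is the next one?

Oct 2040 starts on a Monday, so its 1st Sunday is Oct 7, 2040 (6 days in).
Oct 7, 2040 is after Oct 5, 2040, so that is the next one.

Oct 7, 2040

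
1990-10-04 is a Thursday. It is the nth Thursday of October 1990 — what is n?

Day 4 falls in week ⌈4/7⌉ of the month.
Days 1–7 hold the 1st Thursday, 8–14 the 2nd, 15–21 the 3rd, 22–28 the 4th, 29–31 the 5th.
4 is in the range for the 1st.

1st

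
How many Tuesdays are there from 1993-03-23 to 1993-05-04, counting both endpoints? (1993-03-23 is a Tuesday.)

7

1993-03-23 is a Tuesday; the first Tuesday on or after it is 1993-03-23.
From 1993-03-23 to 1993-05-04: 8 + 30 + 4 = 42 days (rest of March, April, May).
42 ÷ 7 = 6 full weeks with remainder 0, so 6 more Tuesdays after the first → 7.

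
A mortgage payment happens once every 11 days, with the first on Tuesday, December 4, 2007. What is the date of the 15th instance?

May 6, 2008

The 15th occurrence is 14 intervals after the first: 14 × 11 = 154 days after December 4, 2007.
December has 31 days — 27 days to the end of December leaves 127.
January has 31 days (96 left).
February has 29 days (67 left).
March has 31 days (36 left).
April has 30 days (6 left).
6 days into May → May 6, 2008.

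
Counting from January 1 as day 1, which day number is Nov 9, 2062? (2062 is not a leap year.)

Days in months before Nov: 31 + 28 + 31 + 30 + 31 + 30 + 31 + 31 + 30 + 31 = 304.
Plus 9 days into Nov → day 313.

313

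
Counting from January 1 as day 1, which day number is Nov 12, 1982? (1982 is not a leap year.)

316

Days in months before Nov: 31 + 28 + 31 + 30 + 31 + 30 + 31 + 31 + 30 + 31 = 304.
Plus 12 days into Nov → day 316.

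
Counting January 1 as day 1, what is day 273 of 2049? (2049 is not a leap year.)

January has 31 days (273 − 31 = 242 remain).
February has 28 days (242 − 28 = 214 remain).
March has 31 days (214 − 31 = 183 remain).
April has 30 days (183 − 30 = 153 remain).
May has 31 days (153 − 31 = 122 remain).
June has 30 days (122 − 30 = 92 remain).
July has 31 days (92 − 31 = 61 remain).
August has 31 days (61 − 31 = 30 remain).
30 into September → September 30.

30 September 2049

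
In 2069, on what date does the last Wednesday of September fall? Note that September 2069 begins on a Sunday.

September 2069 begins on a Sunday, so the first Wednesday is September 4 (3 days later).
September 2069 has 30 days. Adding weeks: 4, 11, 18, 25 — the last one ≤ 30 is the 25th.

2069-09-25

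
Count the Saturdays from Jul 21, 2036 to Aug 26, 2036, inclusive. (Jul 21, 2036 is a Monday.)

5

Jul 21, 2036 is a Monday; the first Saturday on or after it is Jul 26, 2036 (5 days later).
From Jul 26, 2036 to Aug 26, 2036: 5 + 26 = 31 days (rest of Jul, Aug).
31 ÷ 7 = 4 full weeks with remainder 3, so 4 more Saturdays after the first → 5.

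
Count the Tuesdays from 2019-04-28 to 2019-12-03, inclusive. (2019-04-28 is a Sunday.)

32

2019-04-28 is a Sunday; the first Tuesday on or after it is 2019-04-30 (2 days later).
From 2019-04-30 to 2019-12-03: 0 + 31 + 30 + 31 + 31 + 30 + 31 + 30 + 3 = 217 days (rest of April, May, June, July, August, September, October, November, December).
217 ÷ 7 = 31 full weeks with remainder 0, so 31 more Tuesdays after the first → 32.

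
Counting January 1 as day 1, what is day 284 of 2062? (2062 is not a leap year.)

11 October 2062

January has 31 days (284 − 31 = 253 remain).
February has 28 days (253 − 28 = 225 remain).
March has 31 days (225 − 31 = 194 remain).
April has 30 days (194 − 30 = 164 remain).
May has 31 days (164 − 31 = 133 remain).
June has 30 days (133 − 30 = 103 remain).
July has 31 days (103 − 31 = 72 remain).
August has 31 days (72 − 31 = 41 remain).
September has 30 days (41 − 30 = 11 remain).
11 into October → October 11.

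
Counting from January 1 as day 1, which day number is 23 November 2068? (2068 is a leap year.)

Days in months before November: 31 + 29 + 31 + 30 + 31 + 30 + 31 + 31 + 30 + 31 = 305.
Plus 23 days into November → day 328.

328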